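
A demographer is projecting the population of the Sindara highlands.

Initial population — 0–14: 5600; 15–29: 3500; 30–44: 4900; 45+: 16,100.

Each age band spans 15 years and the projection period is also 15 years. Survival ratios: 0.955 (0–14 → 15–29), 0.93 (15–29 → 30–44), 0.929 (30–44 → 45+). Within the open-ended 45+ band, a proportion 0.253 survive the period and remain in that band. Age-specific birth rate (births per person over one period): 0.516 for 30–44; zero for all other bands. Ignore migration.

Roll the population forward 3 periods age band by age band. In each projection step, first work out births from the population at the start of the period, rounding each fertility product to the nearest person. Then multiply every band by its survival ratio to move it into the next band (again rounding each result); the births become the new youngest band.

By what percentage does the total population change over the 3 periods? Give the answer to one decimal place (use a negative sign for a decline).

— Period 1 —
Births: 4900 × 0.516 = 2528
15–29: 5600 × 0.955 = 5348
30–44: 3500 × 0.93 = 3255
45+: 4900 × 0.929 + 16100 × 0.253 = 4552 + 4073 = 8625
→ [2528, 5348, 3255, 8625]
— Period 2 —
Births: 3255 × 0.516 = 1680
15–29: 2528 × 0.955 = 2414
30–44: 5348 × 0.93 = 4974
45+: 3255 × 0.929 + 8625 × 0.253 = 3024 + 2182 = 5206
→ [1680, 2414, 4974, 5206]
— Period 3 —
Births: 4974 × 0.516 = 2567
15–29: 1680 × 0.955 = 1604
30–44: 2414 × 0.93 = 2245
45+: 4974 × 0.929 + 5206 × 0.253 = 4621 + 1317 = 5938
→ [2567, 1604, 2245, 5938]
Total: 30100 → 12354; change = -17746; percentage change = -59.0%

-59.0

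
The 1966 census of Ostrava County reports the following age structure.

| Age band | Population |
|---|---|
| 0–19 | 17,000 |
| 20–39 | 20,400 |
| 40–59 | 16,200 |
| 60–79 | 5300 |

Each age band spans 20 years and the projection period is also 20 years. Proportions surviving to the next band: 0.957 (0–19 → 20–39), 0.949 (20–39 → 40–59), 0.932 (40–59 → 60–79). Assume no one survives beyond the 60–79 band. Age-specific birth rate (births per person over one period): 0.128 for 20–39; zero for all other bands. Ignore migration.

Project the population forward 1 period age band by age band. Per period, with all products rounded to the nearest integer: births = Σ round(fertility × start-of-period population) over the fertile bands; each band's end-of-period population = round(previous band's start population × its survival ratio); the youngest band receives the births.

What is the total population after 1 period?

53338

Period 1.
Births: 20400 × 0.128 = 2611
20–39: 17000 × 0.957 = 16269
40–59: 20400 × 0.949 = 19360
60–79: 16200 × 0.932 = 15098
Population now: 0–19=2611, 20–39=16269, 40–59=19360, 60–79=15098
Total after period 1: 2611 + 16269 + 19360 + 15098 = 53338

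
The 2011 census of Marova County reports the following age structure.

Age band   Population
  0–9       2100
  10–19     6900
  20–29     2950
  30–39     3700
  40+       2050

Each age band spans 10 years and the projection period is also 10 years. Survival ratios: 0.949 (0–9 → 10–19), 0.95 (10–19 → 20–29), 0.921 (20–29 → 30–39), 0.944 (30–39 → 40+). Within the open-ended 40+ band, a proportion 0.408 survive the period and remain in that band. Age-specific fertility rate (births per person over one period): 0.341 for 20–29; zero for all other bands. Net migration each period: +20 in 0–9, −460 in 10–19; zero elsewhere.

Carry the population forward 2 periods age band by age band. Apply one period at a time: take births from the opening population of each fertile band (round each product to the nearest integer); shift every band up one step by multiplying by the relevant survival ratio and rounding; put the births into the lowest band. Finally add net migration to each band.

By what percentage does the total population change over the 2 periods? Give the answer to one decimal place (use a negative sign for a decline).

(Groups numbered youngest = 1 to oldest = 5.)
Period 1:
Births: 2950 * 0.341 = 1006
Group 2: 2100 * 0.949 = 1993
Group 3: 6900 * 0.95 = 6555
Group 4: 2950 * 0.921 = 2717
Group 5: 3700 * 0.944 + 2050 * 0.408 = 3493 + 836 = 4329
Net migration: Group 1 + 20 → 1026; Group 2 − 460 → 1533
→ [1026, 1533, 6555, 2717, 4329]
Period 2:
Births: 6555 * 0.341 = 2235
Group 2: 1026 * 0.949 = 974
Group 3: 1533 * 0.95 = 1456
Group 4: 6555 * 0.921 = 6037
Group 5: 2717 * 0.944 + 4329 * 0.408 = 2565 + 1766 = 4331
Net migration: Group 1 + 20 → 2255; Group 2 − 460 → 514
→ [2255, 514, 1456, 6037, 4331]
Total: 17700 → 14593; change = -3107; percentage change = -17.6%

-17.6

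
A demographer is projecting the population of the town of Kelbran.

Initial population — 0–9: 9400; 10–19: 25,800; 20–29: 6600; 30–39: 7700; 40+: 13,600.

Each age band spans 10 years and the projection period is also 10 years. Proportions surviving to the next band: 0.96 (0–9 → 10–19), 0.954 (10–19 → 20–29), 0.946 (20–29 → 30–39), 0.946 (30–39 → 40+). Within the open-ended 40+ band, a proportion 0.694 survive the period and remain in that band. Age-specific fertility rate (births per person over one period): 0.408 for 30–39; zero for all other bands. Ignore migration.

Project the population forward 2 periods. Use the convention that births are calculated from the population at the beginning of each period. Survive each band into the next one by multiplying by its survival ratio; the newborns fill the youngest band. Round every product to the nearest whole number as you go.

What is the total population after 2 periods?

— Period 1 —
Births: 7700 × 0.408 = 3142
10–19: 9400 × 0.96 = 9024
20–29: 25800 × 0.954 = 24613
30–39: 6600 × 0.946 = 6244
40+: 7700 × 0.946 + 13600 × 0.694 = 7284 + 9438 = 16722
End of period: [3142, 9024, 24613, 6244, 16722]
— Period 2 —
Births: 6244 × 0.408 = 2548
10–19: 3142 × 0.96 = 3016
20–29: 9024 × 0.954 = 8609
30–39: 24613 × 0.946 = 23284
40+: 6244 × 0.946 + 16722 × 0.694 = 5907 + 11605 = 17512
End of period: [2548, 3016, 8609, 23284, 17512]
Total after period 2: 2548 + 3016 + 8609 + 23284 + 17512 = 54969

54969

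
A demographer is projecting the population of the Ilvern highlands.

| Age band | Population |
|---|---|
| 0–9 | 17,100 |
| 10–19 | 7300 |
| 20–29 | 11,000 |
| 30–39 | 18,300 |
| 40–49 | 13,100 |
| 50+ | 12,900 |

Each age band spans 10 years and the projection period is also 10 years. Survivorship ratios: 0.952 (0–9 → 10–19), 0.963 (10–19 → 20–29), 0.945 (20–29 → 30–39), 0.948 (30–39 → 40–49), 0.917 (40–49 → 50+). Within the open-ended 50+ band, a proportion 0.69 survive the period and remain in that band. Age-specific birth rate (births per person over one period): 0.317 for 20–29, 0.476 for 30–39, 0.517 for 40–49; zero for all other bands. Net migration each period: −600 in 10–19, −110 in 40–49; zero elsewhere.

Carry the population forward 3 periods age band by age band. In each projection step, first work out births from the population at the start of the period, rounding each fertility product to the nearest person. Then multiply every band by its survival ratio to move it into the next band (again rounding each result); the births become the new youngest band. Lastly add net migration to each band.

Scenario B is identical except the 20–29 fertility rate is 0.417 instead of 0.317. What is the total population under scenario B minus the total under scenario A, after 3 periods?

3188

Numbering the groups 1..6 from youngest to oldest:
[period 1]
Births: 11000 × 0.317 = 3487 ; 18300 × 0.476 = 8711 ; 13100 × 0.517 = 6773 ⇒ total 18971
Group 2: 17100 × 0.952 = 16279
Group 3: 7300 × 0.963 = 7030
Group 4: 11000 × 0.945 = 10395
Group 5: 18300 × 0.948 = 17348
Group 6: 13100 × 0.917 + 12900 × 0.69 = 12013 + 8901 = 20914
Net migration: Group 2 − 600 → 15679; Group 5 − 110 → 17238
Giving 18971 / 15679 / 7030 / 10395 / 17238 / 20914.
[period 2]
Births: 7030 × 0.317 = 2229 ; 10395 × 0.476 = 4948 ; 17238 × 0.517 = 8912 ⇒ total 16089
Group 2: 18971 × 0.952 = 18060
Group 3: 15679 × 0.963 = 15099
Group 4: 7030 × 0.945 = 6643
Group 5: 10395 × 0.948 = 9854
Group 6: 17238 × 0.917 + 20914 × 0.69 = 15807 + 14431 = 30238
Net migration: Group 2 − 600 → 17460; Group 5 − 110 → 9744
Giving 16089 / 17460 / 15099 / 6643 / 9744 / 30238.
[period 3]
Births: 15099 × 0.317 = 4786 ; 6643 × 0.476 = 3162 ; 9744 × 0.517 = 5038 ⇒ total 12986
Group 2: 16089 × 0.952 = 15317
Group 3: 17460 × 0.963 = 16814
Group 4: 15099 × 0.945 = 14269
Group 5: 6643 × 0.948 = 6298
Group 6: 9744 × 0.917 + 30238 × 0.69 = 8935 + 20864 = 29799
Net migration: Group 2 − 600 → 14717; Group 5 − 110 → 6188
Giving 12986 / 14717 / 16814 / 14269 / 6188 / 29799.
Scenario A total after 3 periods: 94773
Scenario B projection —
[period 1]
Births: 11000 × 0.417 = 4587 ; 18300 × 0.476 = 8711 ; 13100 × 0.517 = 6773 ⇒ total 20071
Group 2: 17100 × 0.952 = 16279
Group 3: 7300 × 0.963 = 7030
Group 4: 11000 × 0.945 = 10395
Group 5: 18300 × 0.948 = 17348
Group 6: 13100 × 0.917 + 12900 × 0.69 = 12013 + 8901 = 20914
Net migration: Group 2 − 600 → 15679; Group 5 − 110 → 17238
Giving 20071 / 15679 / 7030 / 10395 / 17238 / 20914.
[period 2]
Births: 7030 × 0.417 = 2932 ; 10395 × 0.476 = 4948 ; 17238 × 0.517 = 8912 ⇒ total 16792
Group 2: 20071 × 0.952 = 19108
Group 3: 15679 × 0.963 = 15099
Group 4: 7030 × 0.945 = 6643
Group 5: 10395 × 0.948 = 9854
Group 6: 17238 × 0.917 + 20914 × 0.69 = 15807 + 14431 = 30238
Net migration: Group 2 − 600 → 18508; Group 5 − 110 → 9744
Giving 16792 / 18508 / 15099 / 6643 / 9744 / 30238.
[period 3]
Births: 15099 × 0.417 = 6296 ; 6643 × 0.476 = 3162 ; 9744 × 0.517 = 5038 ⇒ total 14496
Group 2: 16792 × 0.952 = 15986
Group 3: 18508 × 0.963 = 17823
Group 4: 15099 × 0.945 = 14269
Group 5: 6643 × 0.948 = 6298
Group 6: 9744 × 0.917 + 30238 × 0.69 = 8935 + 20864 = 29799
Net migration: Group 2 − 600 → 15386; Group 5 − 110 → 6188
Giving 14496 / 15386 / 17823 / 14269 / 6188 / 29799.
Scenario B total after 3 periods: 97961
Difference B − A = 97961 − 94773 = 3188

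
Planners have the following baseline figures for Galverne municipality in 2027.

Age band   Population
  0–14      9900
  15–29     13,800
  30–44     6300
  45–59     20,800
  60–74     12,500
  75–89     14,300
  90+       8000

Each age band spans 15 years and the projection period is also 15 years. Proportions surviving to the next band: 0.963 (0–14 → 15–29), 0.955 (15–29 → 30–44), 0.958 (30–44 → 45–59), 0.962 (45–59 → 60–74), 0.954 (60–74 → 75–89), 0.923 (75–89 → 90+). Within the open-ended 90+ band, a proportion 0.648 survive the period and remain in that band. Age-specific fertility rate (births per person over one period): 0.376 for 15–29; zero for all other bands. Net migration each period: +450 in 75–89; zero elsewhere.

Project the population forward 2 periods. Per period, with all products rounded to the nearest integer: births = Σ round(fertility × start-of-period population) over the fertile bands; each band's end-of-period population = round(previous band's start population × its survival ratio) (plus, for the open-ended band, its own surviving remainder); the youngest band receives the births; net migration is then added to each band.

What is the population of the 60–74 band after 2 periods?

5806

Numbering the bands 1..7 from youngest to oldest:
Period 1.
Births: 13800 * 0.376 = 5189
Band 2: 9900 * 0.963 = 9534
Band 3: 13800 * 0.955 = 13179
Band 4: 6300 * 0.958 = 6035
Band 5: 20800 * 0.962 = 20010
Band 6: 12500 * 0.954 = 11925
Band 7: 14300 * 0.923 + 8000 * 0.648 = 13199 + 5184 = 18383
Net migration: Band 6 + 450 → 12375
→ [5189, 9534, 13179, 6035, 20010, 12375, 18383]
Period 2.
Births: 9534 * 0.376 = 3585
Band 2: 5189 * 0.963 = 4997
Band 3: 9534 * 0.955 = 9105
Band 4: 13179 * 0.958 = 12625
Band 5: 6035 * 0.962 = 5806
Band 6: 20010 * 0.954 = 19090
Band 7: 12375 * 0.923 + 18383 * 0.648 = 11422 + 11912 = 23334
Net migration: Band 6 + 450 → 19540
→ [3585, 4997, 9105, 12625, 5806, 19540, 23334]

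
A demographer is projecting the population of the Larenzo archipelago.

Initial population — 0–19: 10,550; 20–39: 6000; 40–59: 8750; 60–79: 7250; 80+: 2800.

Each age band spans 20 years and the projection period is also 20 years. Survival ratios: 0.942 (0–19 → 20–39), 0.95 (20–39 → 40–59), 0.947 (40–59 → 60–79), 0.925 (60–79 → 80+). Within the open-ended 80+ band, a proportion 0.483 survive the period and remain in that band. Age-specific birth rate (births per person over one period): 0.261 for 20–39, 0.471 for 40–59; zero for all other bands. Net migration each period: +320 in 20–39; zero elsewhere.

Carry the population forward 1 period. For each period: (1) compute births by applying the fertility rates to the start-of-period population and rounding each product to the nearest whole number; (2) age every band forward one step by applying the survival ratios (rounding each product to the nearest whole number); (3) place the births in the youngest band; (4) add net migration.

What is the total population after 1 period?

37989

Let group 1 be 0–19 through group 5 = 80+.
[period 1]
Births: 6000 * 0.261 = 1566 ; 8750 * 0.471 = 4121 → 5687
Group 2: 10550 * 0.942 = 9938
Group 3: 6000 * 0.95 = 5700
Group 4: 8750 * 0.947 = 8286
Group 5: 7250 * 0.925 + 2800 * 0.483 = 6706 + 1352 = 8058
Net migration: Group 2 + 320 → 10258
Population now: 0–19=5687, 20–39=10258, 40–59=5700, 60–79=8286, 80+=8058
Total after period 1: 5687 + 10258 + 5700 + 8286 + 8058 = 37989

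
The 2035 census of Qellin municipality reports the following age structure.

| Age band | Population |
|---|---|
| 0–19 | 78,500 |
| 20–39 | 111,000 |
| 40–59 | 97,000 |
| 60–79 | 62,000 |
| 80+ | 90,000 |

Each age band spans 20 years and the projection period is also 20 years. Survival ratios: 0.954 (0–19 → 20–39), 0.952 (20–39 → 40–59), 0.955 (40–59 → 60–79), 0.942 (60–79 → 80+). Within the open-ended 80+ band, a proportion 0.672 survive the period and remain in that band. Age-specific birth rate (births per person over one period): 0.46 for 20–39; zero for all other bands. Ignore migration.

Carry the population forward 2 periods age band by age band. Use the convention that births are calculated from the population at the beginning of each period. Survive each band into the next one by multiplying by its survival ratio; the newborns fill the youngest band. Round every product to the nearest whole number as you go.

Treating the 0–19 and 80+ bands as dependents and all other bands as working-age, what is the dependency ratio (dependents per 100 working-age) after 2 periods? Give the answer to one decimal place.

91.3

Period 1:
Births: 111000 × 0.46 = 51060
20–39: 78500 × 0.954 = 74889
40–59: 111000 × 0.952 = 105672
60–79: 97000 × 0.955 = 92635
80+: 62000 × 0.942 + 90000 × 0.672 = 58404 + 60480 = 118884
End of period: [51060, 74889, 105672, 92635, 118884]
Period 2:
Births: 74889 × 0.46 = 34449
20–39: 51060 × 0.954 = 48711
40–59: 74889 × 0.952 = 71294
60–79: 105672 × 0.955 = 100917
80+: 92635 × 0.942 + 118884 × 0.672 = 87262 + 79890 = 167152
End of period: [34449, 48711, 71294, 100917, 167152]
Dependents (band 0–19 + band 80+) = 34449 + 167152 = 201601; working-age = 220922; ratio = 201601/220922 × 100 = 91.3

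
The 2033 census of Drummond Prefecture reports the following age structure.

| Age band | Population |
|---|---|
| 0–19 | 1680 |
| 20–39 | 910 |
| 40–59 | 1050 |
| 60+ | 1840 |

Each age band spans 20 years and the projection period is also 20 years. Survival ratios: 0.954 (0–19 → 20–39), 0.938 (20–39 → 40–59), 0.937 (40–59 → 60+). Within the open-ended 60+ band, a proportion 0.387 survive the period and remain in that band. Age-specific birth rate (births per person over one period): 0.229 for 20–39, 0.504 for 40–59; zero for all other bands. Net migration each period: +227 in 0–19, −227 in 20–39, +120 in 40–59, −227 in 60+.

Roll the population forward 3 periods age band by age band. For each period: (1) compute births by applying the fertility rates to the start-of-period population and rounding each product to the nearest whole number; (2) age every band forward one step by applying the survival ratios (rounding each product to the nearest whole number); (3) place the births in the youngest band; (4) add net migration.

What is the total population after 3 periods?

— Period 1 —
Births: 910 × 0.229 = 208, 1050 × 0.504 = 529 — total 737
20–39: 1680 × 0.954 = 1603
40–59: 910 × 0.938 = 854
60+: 1050 × 0.937 + 1840 × 0.387 = 984 + 712 = 1696
Net migration: 0–19 + 227 → 964; 20–39 − 227 → 1376; 40–59 + 120 → 974; 60+ − 227 → 1469
Population now: 0–19=964, 20–39=1376, 40–59=974, 60+=1469
— Period 2 —
Births: 1376 × 0.229 = 315, 974 × 0.504 = 491 — total 806
20–39: 964 × 0.954 = 920
40–59: 1376 × 0.938 = 1291
60+: 974 × 0.937 + 1469 × 0.387 = 913 + 569 = 1482
Net migration: 0–19 + 227 → 1033; 20–39 − 227 → 693; 40–59 + 120 → 1411; 60+ − 227 → 1255
Population now: 0–19=1033, 20–39=693, 40–59=1411, 60+=1255
— Period 3 —
Births: 693 × 0.229 = 159, 1411 × 0.504 = 711 — total 870
20–39: 1033 × 0.954 = 985
40–59: 693 × 0.938 = 650
60+: 1411 × 0.937 + 1255 × 0.387 = 1322 + 486 = 1808
Net migration: 0–19 + 227 → 1097; 20–39 − 227 → 758; 40–59 + 120 → 770; 60+ − 227 → 1581
Population now: 0–19=1097, 20–39=758, 40–59=770, 60+=1581
Total after period 3: 1097 + 758 + 770 + 1581 = 4206

4206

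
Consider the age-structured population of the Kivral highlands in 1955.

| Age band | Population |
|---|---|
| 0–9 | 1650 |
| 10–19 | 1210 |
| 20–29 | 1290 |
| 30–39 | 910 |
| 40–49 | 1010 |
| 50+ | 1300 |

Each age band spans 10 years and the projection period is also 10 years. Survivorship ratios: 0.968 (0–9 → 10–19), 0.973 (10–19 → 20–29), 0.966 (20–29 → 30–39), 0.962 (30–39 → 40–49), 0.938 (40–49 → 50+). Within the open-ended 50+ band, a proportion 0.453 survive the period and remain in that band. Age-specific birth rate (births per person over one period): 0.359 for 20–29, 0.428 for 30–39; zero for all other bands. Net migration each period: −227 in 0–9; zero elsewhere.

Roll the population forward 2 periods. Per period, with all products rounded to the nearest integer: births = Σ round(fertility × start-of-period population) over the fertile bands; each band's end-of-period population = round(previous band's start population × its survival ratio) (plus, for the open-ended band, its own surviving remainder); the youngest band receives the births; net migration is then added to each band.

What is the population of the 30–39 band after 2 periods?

1137

Period 1:
Births: 1290 × 0.359 = 463  |  910 × 0.428 = 389 → 852
10–19: 1650 × 0.968 = 1597
20–29: 1210 × 0.973 = 1177
30–39: 1290 × 0.966 = 1246
40–49: 910 × 0.962 = 875
50+: 1010 × 0.938 + 1300 × 0.453 = 947 + 589 = 1536
Net migration: 0–9 − 227 → 625
→ [625, 1597, 1177, 1246, 875, 1536]
Period 2:
Births: 1177 × 0.359 = 423  |  1246 × 0.428 = 533 → 956
10–19: 625 × 0.968 = 605
20–29: 1597 × 0.973 = 1554
30–39: 1177 × 0.966 = 1137
40–49: 1246 × 0.962 = 1199
50+: 875 × 0.938 + 1536 × 0.453 = 821 + 696 = 1517
Net migration: 0–9 − 227 → 729
→ [729, 605, 1554, 1137, 1199, 1517]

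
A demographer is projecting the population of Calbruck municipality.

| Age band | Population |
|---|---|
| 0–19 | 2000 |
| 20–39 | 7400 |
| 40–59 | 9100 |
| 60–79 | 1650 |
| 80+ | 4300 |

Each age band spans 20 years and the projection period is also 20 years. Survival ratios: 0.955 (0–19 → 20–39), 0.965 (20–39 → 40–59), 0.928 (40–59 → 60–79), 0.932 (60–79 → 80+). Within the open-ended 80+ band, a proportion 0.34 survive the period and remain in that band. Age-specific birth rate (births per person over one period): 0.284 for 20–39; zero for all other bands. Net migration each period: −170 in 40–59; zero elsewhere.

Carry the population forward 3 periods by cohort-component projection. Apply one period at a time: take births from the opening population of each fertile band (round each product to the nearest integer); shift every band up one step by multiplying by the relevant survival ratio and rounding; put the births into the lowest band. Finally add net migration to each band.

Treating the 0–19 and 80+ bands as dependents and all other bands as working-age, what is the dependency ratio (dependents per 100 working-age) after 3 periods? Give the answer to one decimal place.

250.7

After projecting period 1:
Births: 7400 × 0.284 = 2102
20–39: 2000 × 0.955 = 1910
40–59: 7400 × 0.965 = 7141
60–79: 9100 × 0.928 = 8445
80+: 1650 × 0.932 + 4300 × 0.34 = 1538 + 1462 = 3000
Net migration: 40–59 − 170 → 6971
End of period: [2102, 1910, 6971, 8445, 3000]
After projecting period 2:
Births: 1910 × 0.284 = 542
20–39: 2102 × 0.955 = 2007
40–59: 1910 × 0.965 = 1843
60–79: 6971 × 0.928 = 6469
80+: 8445 × 0.932 + 3000 × 0.34 = 7871 + 1020 = 8891
Net migration: 40–59 − 170 → 1673
End of period: [542, 2007, 1673, 6469, 8891]
After projecting period 3:
Births: 2007 × 0.284 = 570
20–39: 542 × 0.955 = 518
40–59: 2007 × 0.965 = 1937
60–79: 1673 × 0.928 = 1553
80+: 6469 × 0.932 + 8891 × 0.34 = 6029 + 3023 = 9052
Net migration: 40–59 − 170 → 1767
End of period: [570, 518, 1767, 1553, 9052]
Dependents (band 0–19 + band 80+) = 570 + 9052 = 9622; working-age = 3838; ratio = 9622/3838 × 100 = 250.7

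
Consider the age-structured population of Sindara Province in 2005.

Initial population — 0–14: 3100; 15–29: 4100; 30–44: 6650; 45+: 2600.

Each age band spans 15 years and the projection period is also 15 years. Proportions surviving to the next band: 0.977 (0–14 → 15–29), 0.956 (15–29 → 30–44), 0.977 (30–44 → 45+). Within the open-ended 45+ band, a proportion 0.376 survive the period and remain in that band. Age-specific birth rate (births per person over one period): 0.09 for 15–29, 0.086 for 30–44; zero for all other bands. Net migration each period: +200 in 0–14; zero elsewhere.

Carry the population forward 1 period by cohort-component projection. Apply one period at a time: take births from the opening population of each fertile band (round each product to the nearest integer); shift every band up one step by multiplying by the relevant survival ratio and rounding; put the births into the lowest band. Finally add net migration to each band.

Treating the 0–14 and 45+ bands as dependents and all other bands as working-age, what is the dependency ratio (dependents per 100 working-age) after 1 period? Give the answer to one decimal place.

124.0

(Groups numbered youngest = 1 to oldest = 4.)
[period 1]
Births: 4100 × 0.09 = 369, 6650 × 0.086 = 572 — total 941
Group 2: 3100 × 0.977 = 3029
Group 3: 4100 × 0.956 = 3920
Group 4: 6650 × 0.977 + 2600 × 0.376 = 6497 + 978 = 7475
Net migration: Group 1 + 200 → 1141
End of period: [1141, 3029, 3920, 7475]
Dependents (band 0–14 + band 45+) = 1141 + 7475 = 8616; working-age = 6949; ratio = 8616/6949 × 100 = 124.0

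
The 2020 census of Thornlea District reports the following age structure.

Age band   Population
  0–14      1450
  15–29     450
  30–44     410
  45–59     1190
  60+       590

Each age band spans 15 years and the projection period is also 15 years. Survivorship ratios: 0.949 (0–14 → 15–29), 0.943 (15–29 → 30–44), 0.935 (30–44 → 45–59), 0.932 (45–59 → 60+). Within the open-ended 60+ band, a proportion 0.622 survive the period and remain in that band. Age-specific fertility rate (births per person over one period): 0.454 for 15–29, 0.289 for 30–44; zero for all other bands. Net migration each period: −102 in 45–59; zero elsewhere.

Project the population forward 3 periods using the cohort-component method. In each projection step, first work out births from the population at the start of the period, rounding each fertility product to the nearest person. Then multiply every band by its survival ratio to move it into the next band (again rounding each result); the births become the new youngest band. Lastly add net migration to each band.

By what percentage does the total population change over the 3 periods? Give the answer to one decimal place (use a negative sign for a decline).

-11.2

Numbering the groups 1..5 from youngest to oldest:
Period 1:
Births: 450 × 0.454 = 204  |  410 × 0.289 = 118 — total 322
Group 2: 1450 × 0.949 = 1376
Group 3: 450 × 0.943 = 424
Group 4: 410 × 0.935 = 383
Group 5: 1190 × 0.932 + 590 × 0.622 = 1109 + 367 = 1476
Net migration: Group 4 − 102 → 281
Population now: 0–14=322, 15–29=1376, 30–44=424, 45–59=281, 60+=1476
Period 2:
Births: 1376 × 0.454 = 625  |  424 × 0.289 = 123 — total 748
Group 2: 322 × 0.949 = 306
Group 3: 1376 × 0.943 = 1298
Group 4: 424 × 0.935 = 396
Group 5: 281 × 0.932 + 1476 × 0.622 = 262 + 918 = 1180
Net migration: Group 4 − 102 → 294
Population now: 0–14=748, 15–29=306, 30–44=1298, 45–59=294, 60+=1180
Period 3:
Births: 306 × 0.454 = 139  |  1298 × 0.289 = 375 — total 514
Group 2: 748 × 0.949 = 710
Group 3: 306 × 0.943 = 289
Group 4: 1298 × 0.935 = 1214
Group 5: 294 × 0.932 + 1180 × 0.622 = 274 + 734 = 1008
Net migration: Group 4 − 102 → 1112
Population now: 0–14=514, 15–29=710, 30–44=289, 45–59=1112, 60+=1008
Total: 4090 → 3633; change = -457; percentage change = -11.2%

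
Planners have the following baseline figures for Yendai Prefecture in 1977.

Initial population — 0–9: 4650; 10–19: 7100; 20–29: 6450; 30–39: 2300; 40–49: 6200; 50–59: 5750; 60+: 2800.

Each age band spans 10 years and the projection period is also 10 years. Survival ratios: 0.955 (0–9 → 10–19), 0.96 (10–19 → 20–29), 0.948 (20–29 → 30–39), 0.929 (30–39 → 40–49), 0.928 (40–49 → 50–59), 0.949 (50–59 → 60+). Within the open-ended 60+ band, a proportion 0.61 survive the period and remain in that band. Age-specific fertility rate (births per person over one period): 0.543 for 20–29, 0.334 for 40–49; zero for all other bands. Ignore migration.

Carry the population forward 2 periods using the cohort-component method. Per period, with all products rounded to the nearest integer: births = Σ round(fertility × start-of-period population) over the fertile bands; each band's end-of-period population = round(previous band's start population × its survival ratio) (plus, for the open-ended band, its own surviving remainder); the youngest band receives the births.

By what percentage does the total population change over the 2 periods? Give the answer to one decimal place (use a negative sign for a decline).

7.7

[period 1]
Births: 6450 × 0.543 = 3502  |  6200 × 0.334 = 2071 → 5573
10–19: 4650 × 0.955 = 4441
20–29: 7100 × 0.96 = 6816
30–39: 6450 × 0.948 = 6115
40–49: 2300 × 0.929 = 2137
50–59: 6200 × 0.928 = 5754
60+: 5750 × 0.949 + 2800 × 0.61 = 5457 + 1708 = 7165
→ [5573, 4441, 6816, 6115, 2137, 5754, 7165]
[period 2]
Births: 6816 × 0.543 = 3701  |  2137 × 0.334 = 714 → 4415
10–19: 5573 × 0.955 = 5322
20–29: 4441 × 0.96 = 4263
30–39: 6816 × 0.948 = 6462
40–49: 6115 × 0.929 = 5681
50–59: 2137 × 0.928 = 1983
60+: 5754 × 0.949 + 7165 × 0.61 = 5461 + 4371 = 9832
→ [4415, 5322, 4263, 6462, 5681, 1983, 9832]
Total: 35250 → 37958; change = 2708; percentage change = 7.7%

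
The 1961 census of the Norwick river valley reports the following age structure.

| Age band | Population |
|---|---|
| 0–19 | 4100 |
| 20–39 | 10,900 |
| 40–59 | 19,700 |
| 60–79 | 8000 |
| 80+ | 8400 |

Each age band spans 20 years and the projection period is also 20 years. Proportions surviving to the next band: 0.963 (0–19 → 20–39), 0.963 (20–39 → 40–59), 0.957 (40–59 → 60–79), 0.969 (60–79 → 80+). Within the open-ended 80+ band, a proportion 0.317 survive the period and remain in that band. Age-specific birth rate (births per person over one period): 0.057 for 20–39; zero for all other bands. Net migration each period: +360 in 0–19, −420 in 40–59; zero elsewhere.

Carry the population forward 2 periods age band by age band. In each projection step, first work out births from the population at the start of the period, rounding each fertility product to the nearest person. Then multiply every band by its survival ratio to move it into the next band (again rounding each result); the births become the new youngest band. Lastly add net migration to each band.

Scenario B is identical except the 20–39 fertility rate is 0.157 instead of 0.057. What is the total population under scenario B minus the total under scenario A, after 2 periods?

1444

(Bands numbered youngest = 1 to oldest = 5.)
After projecting period 1:
Births: 10900 × 0.057 = 621
Band 2: 4100 × 0.963 = 3948
Band 3: 10900 × 0.963 = 10497
Band 4: 19700 × 0.957 = 18853
Band 5: 8000 × 0.969 + 8400 × 0.317 = 7752 + 2663 = 10415
Net migration: Band 1 + 360 → 981; Band 3 − 420 → 10077
Giving 981 / 3948 / 10077 / 18853 / 10415.
After projecting period 2:
Births: 3948 × 0.057 = 225
Band 2: 981 × 0.963 = 945
Band 3: 3948 × 0.963 = 3802
Band 4: 10077 × 0.957 = 9644
Band 5: 18853 × 0.969 + 10415 × 0.317 = 18269 + 3302 = 21571
Net migration: Band 1 + 360 → 585; Band 3 − 420 → 3382
Giving 585 / 945 / 3382 / 9644 / 21571.
Scenario A total after 2 periods: 36127
Scenario B projection —
After projecting period 1:
Births: 10900 × 0.157 = 1711
Band 2: 4100 × 0.963 = 3948
Band 3: 10900 × 0.963 = 10497
Band 4: 19700 × 0.957 = 18853
Band 5: 8000 × 0.969 + 8400 × 0.317 = 7752 + 2663 = 10415
Net migration: Band 1 + 360 → 2071; Band 3 − 420 → 10077
Giving 2071 / 3948 / 10077 / 18853 / 10415.
After projecting period 2:
Births: 3948 × 0.157 = 620
Band 2: 2071 × 0.963 = 1994
Band 3: 3948 × 0.963 = 3802
Band 4: 10077 × 0.957 = 9644
Band 5: 18853 × 0.969 + 10415 × 0.317 = 18269 + 3302 = 21571
Net migration: Band 1 + 360 → 980; Band 3 − 420 → 3382
Giving 980 / 1994 / 3382 / 9644 / 21571.
Scenario B total after 2 periods: 37571
Difference B − A = 37571 − 36127 = 1444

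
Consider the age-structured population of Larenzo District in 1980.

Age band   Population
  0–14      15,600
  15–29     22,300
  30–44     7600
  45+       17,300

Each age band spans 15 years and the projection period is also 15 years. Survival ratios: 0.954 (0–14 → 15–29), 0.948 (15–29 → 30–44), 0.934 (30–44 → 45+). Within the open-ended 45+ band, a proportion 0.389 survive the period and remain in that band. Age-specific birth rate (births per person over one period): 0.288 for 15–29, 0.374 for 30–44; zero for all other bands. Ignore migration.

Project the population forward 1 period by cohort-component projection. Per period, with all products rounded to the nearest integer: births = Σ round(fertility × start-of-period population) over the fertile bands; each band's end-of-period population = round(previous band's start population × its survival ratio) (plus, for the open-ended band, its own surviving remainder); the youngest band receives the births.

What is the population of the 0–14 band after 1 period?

Let band 1 be 0–14 through band 4 = 45+.
Period 1.
Births: 22300 × 0.288 = 6422, 7600 × 0.374 = 2842 ⇒ total 9264
Band 2: 15600 × 0.954 = 14882
Band 3: 22300 × 0.948 = 21140
Band 4: 7600 × 0.934 + 17300 × 0.389 = 7098 + 6730 = 13828
Population now: 0–14=9264, 15–29=14882, 30–44=21140, 45+=13828

9264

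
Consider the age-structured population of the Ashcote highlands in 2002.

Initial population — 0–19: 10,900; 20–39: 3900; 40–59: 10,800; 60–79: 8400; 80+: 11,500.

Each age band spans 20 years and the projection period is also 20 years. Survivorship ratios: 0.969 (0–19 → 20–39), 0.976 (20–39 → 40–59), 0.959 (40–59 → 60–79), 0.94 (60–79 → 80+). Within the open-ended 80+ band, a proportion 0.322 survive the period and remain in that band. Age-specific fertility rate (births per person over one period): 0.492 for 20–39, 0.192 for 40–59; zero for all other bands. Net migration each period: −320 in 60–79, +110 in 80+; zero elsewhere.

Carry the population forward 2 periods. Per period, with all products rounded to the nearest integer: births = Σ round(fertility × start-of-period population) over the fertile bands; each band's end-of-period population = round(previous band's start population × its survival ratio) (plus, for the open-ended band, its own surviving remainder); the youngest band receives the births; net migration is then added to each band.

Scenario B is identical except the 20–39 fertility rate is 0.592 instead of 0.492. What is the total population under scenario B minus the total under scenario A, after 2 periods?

1434

After projecting period 1:
Births: 3900 × 0.492 = 1919, 10800 × 0.192 = 2074 — total 3993
20–39: 10900 × 0.969 = 10562
40–59: 3900 × 0.976 = 3806
60–79: 10800 × 0.959 = 10357
80+: 8400 × 0.94 + 11500 × 0.322 = 7896 + 3703 = 11599
Net migration: 60–79 − 320 → 10037; 80+ + 110 → 11709
End of period: [3993, 10562, 3806, 10037, 11709]
After projecting period 2:
Births: 10562 × 0.492 = 5197, 3806 × 0.192 = 731 — total 5928
20–39: 3993 × 0.969 = 3869
40–59: 10562 × 0.976 = 10309
60–79: 3806 × 0.959 = 3650
80+: 10037 × 0.94 + 11709 × 0.322 = 9435 + 3770 = 13205
Net migration: 60–79 − 320 → 3330; 80+ + 110 → 13315
End of period: [5928, 3869, 10309, 3330, 13315]
Scenario A total after 2 periods: 36751
Scenario B projection —
After projecting period 1:
Births: 3900 × 0.592 = 2309, 10800 × 0.192 = 2074 — total 4383
20–39: 10900 × 0.969 = 10562
40–59: 3900 × 0.976 = 3806
60–79: 10800 × 0.959 = 10357
80+: 8400 × 0.94 + 11500 × 0.322 = 7896 + 3703 = 11599
Net migration: 60–79 − 320 → 10037; 80+ + 110 → 11709
End of period: [4383, 10562, 3806, 10037, 11709]
After projecting period 2:
Births: 10562 × 0.592 = 6253, 3806 × 0.192 = 731 — total 6984
20–39: 4383 × 0.969 = 4247
40–59: 10562 × 0.976 = 10309
60–79: 3806 × 0.959 = 3650
80+: 10037 × 0.94 + 11709 × 0.322 = 9435 + 3770 = 13205
Net migration: 60–79 − 320 → 3330; 80+ + 110 → 13315
End of period: [6984, 4247, 10309, 3330, 13315]
Scenario B total after 2 periods: 38185
Difference B − A = 38185 − 36751 = 1434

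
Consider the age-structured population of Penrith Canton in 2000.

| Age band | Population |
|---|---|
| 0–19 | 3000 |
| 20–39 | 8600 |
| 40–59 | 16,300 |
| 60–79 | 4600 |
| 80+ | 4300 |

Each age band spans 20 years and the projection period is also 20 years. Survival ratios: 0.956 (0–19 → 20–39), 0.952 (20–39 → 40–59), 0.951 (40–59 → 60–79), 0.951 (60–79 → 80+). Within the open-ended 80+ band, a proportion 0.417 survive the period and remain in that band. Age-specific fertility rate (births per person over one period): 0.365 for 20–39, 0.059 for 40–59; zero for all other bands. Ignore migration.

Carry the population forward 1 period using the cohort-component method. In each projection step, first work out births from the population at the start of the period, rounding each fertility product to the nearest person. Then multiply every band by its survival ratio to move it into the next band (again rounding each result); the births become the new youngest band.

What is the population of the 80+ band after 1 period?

6168

(Bands numbered youngest = 1 to oldest = 5.)
— Period 1 —
Births: 8600 × 0.365 = 3139 ; 16300 × 0.059 = 962 → 4101
Band 2: 3000 × 0.956 = 2868
Band 3: 8600 × 0.952 = 8187
Band 4: 16300 × 0.951 = 15501
Band 5: 4600 × 0.951 + 4300 × 0.417 = 4375 + 1793 = 6168
Giving 4101 / 2868 / 8187 / 15501 / 6168.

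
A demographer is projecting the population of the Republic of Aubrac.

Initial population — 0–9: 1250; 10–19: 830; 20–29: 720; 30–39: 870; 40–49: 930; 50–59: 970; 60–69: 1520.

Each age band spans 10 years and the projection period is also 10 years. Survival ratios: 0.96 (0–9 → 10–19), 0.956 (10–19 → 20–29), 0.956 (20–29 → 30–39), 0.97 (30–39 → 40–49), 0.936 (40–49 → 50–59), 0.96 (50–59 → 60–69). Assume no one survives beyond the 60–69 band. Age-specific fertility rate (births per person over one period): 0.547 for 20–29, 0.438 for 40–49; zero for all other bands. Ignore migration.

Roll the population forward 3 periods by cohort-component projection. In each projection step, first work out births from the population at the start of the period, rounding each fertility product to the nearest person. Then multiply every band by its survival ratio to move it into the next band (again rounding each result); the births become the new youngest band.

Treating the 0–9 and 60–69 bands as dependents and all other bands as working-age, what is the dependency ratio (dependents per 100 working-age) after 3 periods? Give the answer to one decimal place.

42.3

Call the groups 1 to 7, youngest first.
[period 1]
Births: 720 × 0.547 = 394 ; 930 × 0.438 = 407 → total 801
Group 2: 1250 × 0.96 = 1200
Group 3: 830 × 0.956 = 793
Group 4: 720 × 0.956 = 688
Group 5: 870 × 0.97 = 844
Group 6: 930 × 0.936 = 870
Group 7: 970 × 0.96 = 931
End of period: [801, 1200, 793, 688, 844, 870, 931]
[period 2]
Births: 793 × 0.547 = 434 ; 844 × 0.438 = 370 → total 804
Group 2: 801 × 0.96 = 769
Group 3: 1200 × 0.956 = 1147
Group 4: 793 × 0.956 = 758
Group 5: 688 × 0.97 = 667
Group 6: 844 × 0.936 = 790
Group 7: 870 × 0.96 = 835
End of period: [804, 769, 1147, 758, 667, 790, 835]
[period 3]
Births: 1147 × 0.547 = 627 ; 667 × 0.438 = 292 → total 919
Group 2: 804 × 0.96 = 772
Group 3: 769 × 0.956 = 735
Group 4: 1147 × 0.956 = 1097
Group 5: 758 × 0.97 = 735
Group 6: 667 × 0.936 = 624
Group 7: 790 × 0.96 = 758
End of period: [919, 772, 735, 1097, 735, 624, 758]
Dependents (band 0–9 + band 60–69) = 919 + 758 = 1677; working-age = 3963; ratio = 1677/3963 × 100 = 42.3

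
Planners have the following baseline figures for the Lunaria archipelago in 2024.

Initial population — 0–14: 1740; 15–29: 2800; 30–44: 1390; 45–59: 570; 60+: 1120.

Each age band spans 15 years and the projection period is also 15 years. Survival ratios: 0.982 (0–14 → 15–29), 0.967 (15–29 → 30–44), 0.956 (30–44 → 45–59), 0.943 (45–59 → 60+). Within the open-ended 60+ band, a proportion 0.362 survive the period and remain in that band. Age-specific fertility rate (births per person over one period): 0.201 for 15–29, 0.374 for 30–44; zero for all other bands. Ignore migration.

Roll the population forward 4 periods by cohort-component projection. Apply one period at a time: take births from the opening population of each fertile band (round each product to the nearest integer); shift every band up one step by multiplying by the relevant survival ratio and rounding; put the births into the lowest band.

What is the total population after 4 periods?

6326

[period 1]
Births: 2800 × 0.201 = 563, 1390 × 0.374 = 520 — total 1083
15–29: 1740 × 0.982 = 1709
30–44: 2800 × 0.967 = 2708
45–59: 1390 × 0.956 = 1329
60+: 570 × 0.943 + 1120 × 0.362 = 538 + 405 = 943
End of period: [1083, 1709, 2708, 1329, 943]
[period 2]
Births: 1709 × 0.201 = 344, 2708 × 0.374 = 1013 — total 1357
15–29: 1083 × 0.982 = 1064
30–44: 1709 × 0.967 = 1653
45–59: 2708 × 0.956 = 2589
60+: 1329 × 0.943 + 943 × 0.362 = 1253 + 341 = 1594
End of period: [1357, 1064, 1653, 2589, 1594]
[period 3]
Births: 1064 × 0.201 = 214, 1653 × 0.374 = 618 — total 832
15–29: 1357 × 0.982 = 1333
30–44: 1064 × 0.967 = 1029
45–59: 1653 × 0.956 = 1580
60+: 2589 × 0.943 + 1594 × 0.362 = 2441 + 577 = 3018
End of period: [832, 1333, 1029, 1580, 3018]
[period 4]
Births: 1333 × 0.201 = 268, 1029 × 0.374 = 385 — total 653
15–29: 832 × 0.982 = 817
30–44: 1333 × 0.967 = 1289
45–59: 1029 × 0.956 = 984
60+: 1580 × 0.943 + 3018 × 0.362 = 1490 + 1093 = 2583
End of period: [653, 817, 1289, 984, 2583]
Total after period 4: 653 + 817 + 1289 + 984 + 2583 = 6326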